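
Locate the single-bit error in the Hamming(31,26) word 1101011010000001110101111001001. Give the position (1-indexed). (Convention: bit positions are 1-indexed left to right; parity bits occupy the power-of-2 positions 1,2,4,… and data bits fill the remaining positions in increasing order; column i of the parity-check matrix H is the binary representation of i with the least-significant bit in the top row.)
Syndrome s = H · r^T (mod 2), r = 1101011010000001110101111001001:
  s[0] = (1010101010101010101010101010101)·(1101011010000001110101111001001) mod 2 = 1+0+0+0+0+0+1+0+1+0+0+0+0+0+0+0+1+0+0+0+0+0+1+0+1+0+0+0+0+0+1 mod 2 = 1
  s[1] = (0110011001100110011001100110011)·(1101011010000001110101111001001) mod 2 = 0+1+0+0+0+1+1+0+0+0+0+0+0+0+0+0+0+1+0+0+0+1+1+0+0+0+0+0+0+0+1 mod 2 = 1
  s[2] = (0001111000011110000111100001111)·(1101011010000001110101111001001) mod 2 = 0+0+0+1+0+1+1+0+0+0+0+0+0+0+0+0+0+0+0+1+0+1+1+0+0+0+0+1+0+0+1 mod 2 = 0
  s[3] = (0000000111111110000000011111111)·(1101011010000001110101111001001) mod 2 = 0+0+0+0+0+0+0+0+1+0+0+0+0+0+0+0+0+0+0+0+0+0+0+1+1+0+0+1+0+0+1 mod 2 = 1
  s[4] = (0000000000000001111111111111111)·(1101011010000001110101111001001) mod 2 = 0+0+0+0+0+0+0+0+0+0+0+0+0+0+0+1+1+1+0+1+0+1+1+1+1+0+0+1+0+0+1 mod 2 = 0
Syndrome = 11010
Column i of H is the binary representation of i, so the syndrome is the binary index of the flipped bit.
Read s = 11010 with s[0] as LSB: 1·2^0 + 1·2^1 + 0·2^2 + 1·2^3 + 0·2^4 = 11.
Error is at bit position 11.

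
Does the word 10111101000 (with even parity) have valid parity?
Sum of all bits: 1+0+1+1+1+1+0+1+0+0+0 = 6; 6 mod 2 = 0. Result is 0 → valid parity.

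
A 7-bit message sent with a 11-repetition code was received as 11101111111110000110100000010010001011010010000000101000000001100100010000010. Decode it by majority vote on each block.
Split into 11-bit blocks and majority-vote each:
  block 1 = 11101111111: 10 ones, 1 zeros → 1
  block 2 = 11000011010: 5 ones, 6 zeros → 0
  block 3 = 00000100100: 2 ones, 9 zeros → 0
  block 4 = 01011010010: 5 ones, 6 zeros → 0
  block 5 = 00000010100: 2 ones, 9 zeros → 0
  block 6 = 00000011001: 3 ones, 8 zeros → 0
  block 7 = 00010000010: 2 ones, 9 zeros → 0
Decoded = 1000000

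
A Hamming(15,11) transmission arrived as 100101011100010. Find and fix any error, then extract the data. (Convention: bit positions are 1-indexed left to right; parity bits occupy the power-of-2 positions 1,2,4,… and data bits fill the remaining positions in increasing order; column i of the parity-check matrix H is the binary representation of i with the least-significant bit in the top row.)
Syndrome s = H · r^T (mod 2), r = 100101011100010:
  s[0] = (101010101010101)·(100101011100010) mod 2 = 1+0+0+0+0+0+0+0+1+0+0+0+0+0+0 mod 2 = 0
  s[1] = (011001100110011)·(100101011100010) mod 2 = 0+0+0+0+0+1+0+0+0+1+0+0+0+1+0 mod 2 = 1
  s[2] = (000111100001111)·(100101011100010) mod 2 = 0+0+0+1+0+1+0+0+0+0+0+0+0+1+0 mod 2 = 1
  s[3] = (000000011111111)·(100101011100010) mod 2 = 0+0+0+0+0+0+0+1+1+1+0+0+0+1+0 mod 2 = 0
Syndrome = 0110
Column 6 of H equals this syndrome → error at bit 6 (1-indexed).
Flip bit 6: 100101011100010 → 100100011100010
Extract data bits at positions {3,5,6,7,9,10,11,12,13,14,15}: 00001100010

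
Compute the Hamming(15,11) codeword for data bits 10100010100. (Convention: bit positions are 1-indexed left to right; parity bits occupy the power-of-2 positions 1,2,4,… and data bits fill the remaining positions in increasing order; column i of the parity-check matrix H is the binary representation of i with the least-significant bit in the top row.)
Codeword c = d · G (mod 2), d = 10100010100:
  c[0] = d·G[:,0] = (10100010100)·(11011010101) mod 2 = 1+0+0+0+0+0+1+0+1+0+0 mod 2 = 1
  c[1] = d·G[:,1] = (10100010100)·(10110110011) mod 2 = 1+0+1+0+0+0+1+0+0+0+0 mod 2 = 1
  c[2] = d·G[:,2] = (10100010100)·(10000000000) mod 2 = 1+0+0+0+0+0+0+0+0+0+0 mod 2 = 1
  c[3] = d·G[:,3] = (10100010100)·(01110001111) mod 2 = 0+0+1+0+0+0+0+0+1+0+0 mod 2 = 0
  c[4] = d·G[:,4] = (10100010100)·(01000000000) mod 2 = 0+0+0+0+0+0+0+0+0+0+0 mod 2 = 0
  c[5] = d·G[:,5] = (10100010100)·(00100000000) mod 2 = 0+0+1+0+0+0+0+0+0+0+0 mod 2 = 1
  c[6] = d·G[:,6] = (10100010100)·(00010000000) mod 2 = 0+0+0+0+0+0+0+0+0+0+0 mod 2 = 0
  c[7] = d·G[:,7] = (10100010100)·(00001111111) mod 2 = 0+0+0+0+0+0+1+0+1+0+0 mod 2 = 0
  c[8] = d·G[:,8] = (10100010100)·(00001000000) mod 2 = 0+0+0+0+0+0+0+0+0+0+0 mod 2 = 0
  c[9] = d·G[:,9] = (10100010100)·(00000100000) mod 2 = 0+0+0+0+0+0+0+0+0+0+0 mod 2 = 0
  c[10] = d·G[:,10] = (10100010100)·(00000010000) mod 2 = 0+0+0+0+0+0+1+0+0+0+0 mod 2 = 1
  c[11] = d·G[:,11] = (10100010100)·(00000001000) mod 2 = 0+0+0+0+0+0+0+0+0+0+0 mod 2 = 0
  c[12] = d·G[:,12] = (10100010100)·(00000000100) mod 2 = 0+0+0+0+0+0+0+0+1+0+0 mod 2 = 1
  c[13] = d·G[:,13] = (10100010100)·(00000000010) mod 2 = 0+0+0+0+0+0+0+0+0+0+0 mod 2 = 0
  c[14] = d·G[:,14] = (10100010100)·(00000000001) mod 2 = 0+0+0+0+0+0+0+0+0+0+0 mod 2 = 0
Codeword = 111001000010100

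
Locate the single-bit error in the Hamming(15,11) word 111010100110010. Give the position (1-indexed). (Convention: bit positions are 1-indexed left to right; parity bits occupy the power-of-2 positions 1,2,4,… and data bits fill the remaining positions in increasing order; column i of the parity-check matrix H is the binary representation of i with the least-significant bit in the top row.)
Syndrome s = H · r^T (mod 2), r = 111010100110010:
  s[0] = (101010101010101)·(111010100110010) mod 2 = 1+0+1+0+1+0+1+0+0+0+1+0+0+0+0 mod 2 = 1
  s[1] = (011001100110011)·(111010100110010) mod 2 = 0+1+1+0+0+0+1+0+0+1+1+0+0+1+0 mod 2 = 0
  s[2] = (000111100001111)·(111010100110010) mod 2 = 0+0+0+0+1+0+1+0+0+0+0+0+0+1+0 mod 2 = 1
  s[3] = (000000011111111)·(111010100110010) mod 2 = 0+0+0+0+0+0+0+0+0+1+1+0+0+1+0 mod 2 = 1
Syndrome = 1011
Column i of H is the binary representation of i, so the syndrome is the binary index of the flipped bit.
Read s = 1011 with s[0] as LSB: 1·2^0 + 0·2^1 + 1·2^2 + 1·2^3 = 13.
Error is at bit position 13.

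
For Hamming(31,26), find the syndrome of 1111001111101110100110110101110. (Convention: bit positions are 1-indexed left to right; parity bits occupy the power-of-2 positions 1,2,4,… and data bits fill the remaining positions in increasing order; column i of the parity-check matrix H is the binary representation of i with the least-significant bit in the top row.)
Syndrome s = H · r^T (mod 2), r = 1111001111101110100110110101110:
  s[0] = (1010101010101010101010101010101)·(1111001111101110100110110101110) mod 2 = 1+0+1+0+0+0+1+0+1+0+1+0+1+0+1+0+1+0+0+0+1+0+1+0+0+0+0+0+1+0+0 mod 2 = 1
  s[1] = (0110011001100110011001100110011)·(1111001111101110100110110101110) mod 2 = 0+1+1+0+0+0+1+0+0+1+1+0+0+1+1+0+0+0+0+0+0+0+1+0+0+1+0+0+0+1+0 mod 2 = 0
  s[2] = (0001111000011110000111100001111)·(1111001111101110100110110101110) mod 2 = 0+0+0+1+0+0+1+0+0+0+0+0+1+1+1+0+0+0+0+1+1+0+1+0+0+0+0+1+1+1+0 mod 2 = 1
  s[3] = (0000000111111110000000011111111)·(1111001111101110100110110101110) mod 2 = 0+0+0+0+0+0+0+1+1+1+1+0+1+1+1+0+0+0+0+0+0+0+0+1+0+1+0+1+1+1+0 mod 2 = 0
  s[4] = (0000000000000001111111111111111)·(1111001111101110100110110101110) mod 2 = 0+0+0+0+0+0+0+0+0+0+0+0+0+0+0+0+1+0+0+1+1+0+1+1+0+1+0+1+1+1+0 mod 2 = 1
Syndrome = 10101
Non-zero syndrome: error at position 21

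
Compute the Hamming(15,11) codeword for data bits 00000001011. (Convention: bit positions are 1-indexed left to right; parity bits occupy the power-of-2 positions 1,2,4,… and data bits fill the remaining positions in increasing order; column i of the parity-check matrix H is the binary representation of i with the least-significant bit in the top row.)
Codeword c = d · G (mod 2), d = 00000001011:
  c[0] = d·G[:,0] = (00000001011)·(11011010101) mod 2 = 0+0+0+0+0+0+0+0+0+0+1 mod 2 = 1
  c[1] = d·G[:,1] = (00000001011)·(10110110011) mod 2 = 0+0+0+0+0+0+0+0+0+1+1 mod 2 = 0
  c[2] = d·G[:,2] = (00000001011)·(10000000000) mod 2 = 0+0+0+0+0+0+0+0+0+0+0 mod 2 = 0
  c[3] = d·G[:,3] = (00000001011)·(01110001111) mod 2 = 0+0+0+0+0+0+0+1+0+1+1 mod 2 = 1
  c[4] = d·G[:,4] = (00000001011)·(01000000000) mod 2 = 0+0+0+0+0+0+0+0+0+0+0 mod 2 = 0
  c[5] = d·G[:,5] = (00000001011)·(00100000000) mod 2 = 0+0+0+0+0+0+0+0+0+0+0 mod 2 = 0
  c[6] = d·G[:,6] = (00000001011)·(00010000000) mod 2 = 0+0+0+0+0+0+0+0+0+0+0 mod 2 = 0
  c[7] = d·G[:,7] = (00000001011)·(00001111111) mod 2 = 0+0+0+0+0+0+0+1+0+1+1 mod 2 = 1
  c[8] = d·G[:,8] = (00000001011)·(00001000000) mod 2 = 0+0+0+0+0+0+0+0+0+0+0 mod 2 = 0
  c[9] = d·G[:,9] = (00000001011)·(00000100000) mod 2 = 0+0+0+0+0+0+0+0+0+0+0 mod 2 = 0
  c[10] = d·G[:,10] = (00000001011)·(00000010000) mod 2 = 0+0+0+0+0+0+0+0+0+0+0 mod 2 = 0
  c[11] = d·G[:,11] = (00000001011)·(00000001000) mod 2 = 0+0+0+0+0+0+0+1+0+0+0 mod 2 = 1
  c[12] = d·G[:,12] = (00000001011)·(00000000100) mod 2 = 0+0+0+0+0+0+0+0+0+0+0 mod 2 = 0
  c[13] = d·G[:,13] = (00000001011)·(00000000010) mod 2 = 0+0+0+0+0+0+0+0+0+1+0 mod 2 = 1
  c[14] = d·G[:,14] = (00000001011)·(00000000001) mod 2 = 0+0+0+0+0+0+0+0+0+0+1 mod 2 = 1
Codeword = 100100010001011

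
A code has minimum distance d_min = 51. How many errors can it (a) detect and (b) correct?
(a) Detection requires d_min ≥ e+1, so e ≤ d_min − 1 = 50.
(b) Correction requires d_min ≥ 2t+1, so t ≤ ⌊(d_min − 1)/2⌋ = ⌊50/2⌋ = 25.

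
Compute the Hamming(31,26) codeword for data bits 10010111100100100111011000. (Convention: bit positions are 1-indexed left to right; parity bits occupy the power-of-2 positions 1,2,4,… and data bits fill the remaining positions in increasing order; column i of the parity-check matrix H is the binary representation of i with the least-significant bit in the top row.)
Codeword c = d · G (mod 2), d = 10010111100100100111011000:
  c[0] = d·G[:,0] = (10010111100100100111011000)·(11011010101101010101010101) mod 2 = 1+0+0+1+0+0+1+0+1+0+0+1+0+0+0+0+0+1+0+1+0+1+0+0+0+0 mod 2 = 0
  c[1] = d·G[:,1] = (10010111100100100111011000)·(10110110011011001100110011) mod 2 = 1+0+0+1+0+1+1+0+0+0+0+0+0+0+0+0+0+1+0+0+0+1+0+0+0+0 mod 2 = 0
  c[2] = d·G[:,2] = (10010111100100100111011000)·(10000000000000000000000000) mod 2 = 1+0+0+0+0+0+0+0+0+0+0+0+0+0+0+0+0+0+0+0+0+0+0+0+0+0 mod 2 = 1
  c[3] = d·G[:,3] = (10010111100100100111011000)·(01110001111000111100001111) mod 2 = 0+0+0+1+0+0+0+1+1+0+0+0+0+0+1+0+0+1+0+0+0+0+1+0+0+0 mod 2 = 0
  c[4] = d·G[:,4] = (10010111100100100111011000)·(01000000000000000000000000) mod 2 = 0+0+0+0+0+0+0+0+0+0+0+0+0+0+0+0+0+0+0+0+0+0+0+0+0+0 mod 2 = 0
  c[5] = d·G[:,5] = (10010111100100100111011000)·(00100000000000000000000000) mod 2 = 0+0+0+0+0+0+0+0+0+0+0+0+0+0+0+0+0+0+0+0+0+0+0+0+0+0 mod 2 = 0
  c[6] = d·G[:,6] = (10010111100100100111011000)·(00010000000000000000000000) mod 2 = 0+0+0+1+0+0+0+0+0+0+0+0+0+0+0+0+0+0+0+0+0+0+0+0+0+0 mod 2 = 1
  c[7] = d·G[:,7] = (10010111100100100111011000)·(00001111111000000011111111) mod 2 = 0+0+0+0+0+1+1+1+1+0+0+0+0+0+0+0+0+0+1+1+0+1+1+0+0+0 mod 2 = 0
  c[8] = d·G[:,8] = (10010111100100100111011000)·(00001000000000000000000000) mod 2 = 0+0+0+0+0+0+0+0+0+0+0+0+0+0+0+0+0+0+0+0+0+0+0+0+0+0 mod 2 = 0
  c[9] = d·G[:,9] = (10010111100100100111011000)·(00000100000000000000000000) mod 2 = 0+0+0+0+0+1+0+0+0+0+0+0+0+0+0+0+0+0+0+0+0+0+0+0+0+0 mod 2 = 1
  c[10] = d·G[:,10] = (10010111100100100111011000)·(00000010000000000000000000) mod 2 = 0+0+0+0+0+0+1+0+0+0+0+0+0+0+0+0+0+0+0+0+0+0+0+0+0+0 mod 2 = 1
  c[11] = d·G[:,11] = (10010111100100100111011000)·(00000001000000000000000000) mod 2 = 0+0+0+0+0+0+0+1+0+0+0+0+0+0+0+0+0+0+0+0+0+0+0+0+0+0 mod 2 = 1
  c[12] = d·G[:,12] = (10010111100100100111011000)·(00000000100000000000000000) mod 2 = 0+0+0+0+0+0+0+0+1+0+0+0+0+0+0+0+0+0+0+0+0+0+0+0+0+0 mod 2 = 1
  c[13] = d·G[:,13] = (10010111100100100111011000)·(00000000010000000000000000) mod 2 = 0+0+0+0+0+0+0+0+0+0+0+0+0+0+0+0+0+0+0+0+0+0+0+0+0+0 mod 2 = 0
  c[14] = d·G[:,14] = (10010111100100100111011000)·(00000000001000000000000000) mod 2 = 0+0+0+0+0+0+0+0+0+0+0+0+0+0+0+0+0+0+0+0+0+0+0+0+0+0 mod 2 = 0
  c[15] = d·G[:,15] = (10010111100100100111011000)·(00000000000111111111111111) mod 2 = 0+0+0+0+0+0+0+0+0+0+0+1+0+0+1+0+0+1+1+1+0+1+1+0+0+0 mod 2 = 1
  c[16] = d·G[:,16] = (10010111100100100111011000)·(00000000000100000000000000) mod 2 = 0+0+0+0+0+0+0+0+0+0+0+1+0+0+0+0+0+0+0+0+0+0+0+0+0+0 mod 2 = 1
  c[17] = d·G[:,17] = (10010111100100100111011000)·(00000000000010000000000000) mod 2 = 0+0+0+0+0+0+0+0+0+0+0+0+0+0+0+0+0+0+0+0+0+0+0+0+0+0 mod 2 = 0
  c[18] = d·G[:,18] = (10010111100100100111011000)·(00000000000001000000000000) mod 2 = 0+0+0+0+0+0+0+0+0+0+0+0+0+0+0+0+0+0+0+0+0+0+0+0+0+0 mod 2 = 0
  c[19] = d·G[:,19] = (10010111100100100111011000)·(00000000000000100000000000) mod 2 = 0+0+0+0+0+0+0+0+0+0+0+0+0+0+1+0+0+0+0+0+0+0+0+0+0+0 mod 2 = 1
  c[20] = d·G[:,20] = (10010111100100100111011000)·(00000000000000010000000000) mod 2 = 0+0+0+0+0+0+0+0+0+0+0+0+0+0+0+0+0+0+0+0+0+0+0+0+0+0 mod 2 = 0
  c[21] = d·G[:,21] = (10010111100100100111011000)·(00000000000000001000000000) mod 2 = 0+0+0+0+0+0+0+0+0+0+0+0+0+0+0+0+0+0+0+0+0+0+0+0+0+0 mod 2 = 0
  c[22] = d·G[:,22] = (10010111100100100111011000)·(00000000000000000100000000) mod 2 = 0+0+0+0+0+0+0+0+0+0+0+0+0+0+0+0+0+1+0+0+0+0+0+0+0+0 mod 2 = 1
  c[23] = d·G[:,23] = (10010111100100100111011000)·(00000000000000000010000000) mod 2 = 0+0+0+0+0+0+0+0+0+0+0+0+0+0+0+0+0+0+1+0+0+0+0+0+0+0 mod 2 = 1
  c[24] = d·G[:,24] = (10010111100100100111011000)·(00000000000000000001000000) mod 2 = 0+0+0+0+0+0+0+0+0+0+0+0+0+0+0+0+0+0+0+1+0+0+0+0+0+0 mod 2 = 1
  c[25] = d·G[:,25] = (10010111100100100111011000)·(00000000000000000000100000) mod 2 = 0+0+0+0+0+0+0+0+0+0+0+0+0+0+0+0+0+0+0+0+0+0+0+0+0+0 mod 2 = 0
  c[26] = d·G[:,26] = (10010111100100100111011000)·(00000000000000000000010000) mod 2 = 0+0+0+0+0+0+0+0+0+0+0+0+0+0+0+0+0+0+0+0+0+1+0+0+0+0 mod 2 = 1
  c[27] = d·G[:,27] = (10010111100100100111011000)·(00000000000000000000001000) mod 2 = 0+0+0+0+0+0+0+0+0+0+0+0+0+0+0+0+0+0+0+0+0+0+1+0+0+0 mod 2 = 1
  c[28] = d·G[:,28] = (10010111100100100111011000)·(00000000000000000000000100) mod 2 = 0+0+0+0+0+0+0+0+0+0+0+0+0+0+0+0+0+0+0+0+0+0+0+0+0+0 mod 2 = 0
  c[29] = d·G[:,29] = (10010111100100100111011000)·(00000000000000000000000010) mod 2 = 0+0+0+0+0+0+0+0+0+0+0+0+0+0+0+0+0+0+0+0+0+0+0+0+0+0 mod 2 = 0
  c[30] = d·G[:,30] = (10010111100100100111011000)·(00000000000000000000000001) mod 2 = 0+0+0+0+0+0+0+0+0+0+0+0+0+0+0+0+0+0+0+0+0+0+0+0+0+0 mod 2 = 0
Codeword = 0010001001111001100100111011000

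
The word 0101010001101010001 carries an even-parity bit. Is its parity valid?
Sum of all bits: 0+1+0+1+0+1+0+0+0+1+1+0+1+0+1+0+0+0+1 = 8; 8 mod 2 = 0. Result is 0 → valid parity.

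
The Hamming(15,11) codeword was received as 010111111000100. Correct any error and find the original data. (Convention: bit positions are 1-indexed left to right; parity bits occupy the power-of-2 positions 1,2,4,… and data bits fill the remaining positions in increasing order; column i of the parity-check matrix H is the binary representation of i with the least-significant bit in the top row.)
Syndrome s = H · r^T (mod 2), r = 010111111000100:
  s[0] = (101010101010101)·(010111111000100) mod 2 = 0+0+0+0+1+0+1+0+1+0+0+0+1+0+0 mod 2 = 0
  s[1] = (011001100110011)·(010111111000100) mod 2 = 0+1+0+0+0+1+1+0+0+0+0+0+0+0+0 mod 2 = 1
  s[2] = (000111100001111)·(010111111000100) mod 2 = 0+0+0+1+1+1+1+0+0+0+0+0+1+0+0 mod 2 = 1
  s[3] = (000000011111111)·(010111111000100) mod 2 = 0+0+0+0+0+0+0+1+1+0+0+0+1+0+0 mod 2 = 1
Syndrome = 0111
Column 14 of H equals this syndrome → error at bit 14 (1-indexed).
Flip bit 14: 010111111000100 → 010111111000110
Extract data bits at positions {3,5,6,7,9,10,11,12,13,14,15}: 01111000110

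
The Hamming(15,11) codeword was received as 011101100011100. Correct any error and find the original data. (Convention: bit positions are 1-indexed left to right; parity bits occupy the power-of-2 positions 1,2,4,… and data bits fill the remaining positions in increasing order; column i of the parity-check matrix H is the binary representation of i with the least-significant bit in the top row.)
Syndrome s = H · r^T (mod 2), r = 011101100011100:
  s[0] = (101010101010101)·(011101100011100) mod 2 = 0+0+1+0+0+0+1+0+0+0+1+0+1+0+0 mod 2 = 0
  s[1] = (011001100110011)·(011101100011100) mod 2 = 0+1+1+0+0+1+1+0+0+0+1+0+0+0+0 mod 2 = 1
  s[2] = (000111100001111)·(011101100011100) mod 2 = 0+0+0+1+0+1+1+0+0+0+0+1+1+0+0 mod 2 = 1
  s[3] = (000000011111111)·(011101100011100) mod 2 = 0+0+0+0+0+0+0+0+0+0+1+1+1+0+0 mod 2 = 1
Syndrome = 0111
Column 14 of H equals this syndrome → error at bit 14 (1-indexed).
Flip bit 14: 011101100011100 → 011101100011110
Extract data bits at positions {3,5,6,7,9,10,11,12,13,14,15}: 10110011110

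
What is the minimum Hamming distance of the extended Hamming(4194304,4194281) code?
d_min = 4 (adding an overall parity bit to Hamming(4194303,4194281) raises d_min from 3 to 4).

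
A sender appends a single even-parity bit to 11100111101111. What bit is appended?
Sum of data bits: 1+1+1+0+0+1+1+1+1+0+1+1+1+1 = 11.
11 mod 2 = 1, so parity bit = 1.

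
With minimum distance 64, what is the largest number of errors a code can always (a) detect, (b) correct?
(a) Detection requires d_min ≥ e+1, so e ≤ d_min − 1 = 63.
(b) Correction requires d_min ≥ 2t+1, so t ≤ ⌊(d_min − 1)/2⌋ = ⌊63/2⌋ = 31.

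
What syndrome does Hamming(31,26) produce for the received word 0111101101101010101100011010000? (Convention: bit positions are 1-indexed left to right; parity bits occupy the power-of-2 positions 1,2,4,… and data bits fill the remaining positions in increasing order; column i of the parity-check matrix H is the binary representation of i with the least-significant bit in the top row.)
Syndrome s = H · r^T (mod 2), r = 0111101101101010101100011010000:
  s[0] = (1010101010101010101010101010101)·(0111101101101010101100011010000) mod 2 = 0+0+1+0+1+0+1+0+0+0+1+0+1+0+1+0+1+0+1+0+0+0+0+0+1+0+1+0+0+0+0 mod 2 = 0
  s[1] = (0110011001100110011001100110011)·(0111101101101010101100011010000) mod 2 = 0+1+1+0+0+0+1+0+0+1+1+0+0+0+1+0+0+0+1+0+0+0+0+0+0+0+1+0+0+0+0 mod 2 = 0
  s[2] = (0001111000011110000111100001111)·(0111101101101010101100011010000) mod 2 = 0+0+0+1+1+0+1+0+0+0+0+0+1+0+1+0+0+0+0+1+0+0+0+0+0+0+0+0+0+0+0 mod 2 = 0
  s[3] = (0000000111111110000000011111111)·(0111101101101010101100011010000) mod 2 = 0+0+0+0+0+0+0+1+0+1+1+0+1+0+1+0+0+0+0+0+0+0+0+1+1+0+1+0+0+0+0 mod 2 = 0
  s[4] = (0000000000000001111111111111111)·(0111101101101010101100011010000) mod 2 = 0+0+0+0+0+0+0+0+0+0+0+0+0+0+0+0+1+0+1+1+0+0+0+1+1+0+1+0+0+0+0 mod 2 = 0
Syndrome = 00000
s = 0: no error detected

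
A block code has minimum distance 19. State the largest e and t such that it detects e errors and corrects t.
(a) Detection requires d_min ≥ e+1, so e ≤ d_min − 1 = 18.
(b) Correction requires d_min ≥ 2t+1, so t ≤ ⌊(d_min − 1)/2⌋ = ⌊18/2⌋ = 9.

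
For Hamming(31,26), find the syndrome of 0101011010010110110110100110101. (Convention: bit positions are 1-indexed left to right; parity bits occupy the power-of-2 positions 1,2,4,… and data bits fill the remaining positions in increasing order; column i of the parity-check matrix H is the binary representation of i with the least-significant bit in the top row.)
Syndrome s = H · r^T (mod 2), r = 0101011010010110110110100110101:
  s[0] = (1010101010101010101010101010101)·(0101011010010110110110100110101) mod 2 = 0+0+0+0+0+0+1+0+1+0+0+0+0+0+1+0+1+0+0+0+1+0+1+0+0+0+1+0+1+0+1 mod 2 = 1
  s[1] = (0110011001100110011001100110011)·(0101011010010110110110100110101) mod 2 = 0+1+0+0+0+1+1+0+0+0+0+0+0+1+1+0+0+1+0+0+0+0+1+0+0+1+1+0+0+0+1 mod 2 = 0
  s[2] = (0001111000011110000111100001111)·(0101011010010110110110100110101) mod 2 = 0+0+0+1+0+1+1+0+0+0+0+1+0+1+1+0+0+0+0+1+1+0+1+0+0+0+0+0+1+0+1 mod 2 = 1
  s[3] = (0000000111111110000000011111111)·(0101011010010110110110100110101) mod 2 = 0+0+0+0+0+0+0+0+1+0+0+1+0+1+1+0+0+0+0+0+0+0+0+0+0+1+1+0+1+0+1 mod 2 = 0
  s[4] = (0000000000000001111111111111111)·(0101011010010110110110100110101) mod 2 = 0+0+0+0+0+0+0+0+0+0+0+0+0+0+0+0+1+1+0+1+1+0+1+0+0+1+1+0+1+0+1 mod 2 = 1
Syndrome = 10101
Non-zero syndrome: error at position 21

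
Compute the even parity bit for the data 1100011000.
Sum of data bits: 1+1+0+0+0+1+1+0+0+0 = 4.
4 mod 2 = 0, so parity bit = 0.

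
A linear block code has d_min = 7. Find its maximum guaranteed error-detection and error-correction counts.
(a) Detection requires d_min ≥ e+1, so e ≤ d_min − 1 = 6.
(b) Correction requires d_min ≥ 2t+1, so t ≤ ⌊(d_min − 1)/2⌋ = ⌊6/2⌋ = 3.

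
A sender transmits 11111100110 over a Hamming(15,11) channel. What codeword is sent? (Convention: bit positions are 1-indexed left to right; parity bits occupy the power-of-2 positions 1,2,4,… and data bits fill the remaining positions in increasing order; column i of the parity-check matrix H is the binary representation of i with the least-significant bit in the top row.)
Codeword c = d · G (mod 2), d = 11111100110:
  c[0] = d·G[:,0] = (11111100110)·(11011010101) mod 2 = 1+1+0+1+1+0+0+0+1+0+0 mod 2 = 1
  c[1] = d·G[:,1] = (11111100110)·(10110110011) mod 2 = 1+0+1+1+0+1+0+0+0+1+0 mod 2 = 1
  c[2] = d·G[:,2] = (11111100110)·(10000000000) mod 2 = 1+0+0+0+0+0+0+0+0+0+0 mod 2 = 1
  c[3] = d·G[:,3] = (11111100110)·(01110001111) mod 2 = 0+1+1+1+0+0+0+0+1+1+0 mod 2 = 1
  c[4] = d·G[:,4] = (11111100110)·(01000000000) mod 2 = 0+1+0+0+0+0+0+0+0+0+0 mod 2 = 1
  c[5] = d·G[:,5] = (11111100110)·(00100000000) mod 2 = 0+0+1+0+0+0+0+0+0+0+0 mod 2 = 1
  c[6] = d·G[:,6] = (11111100110)·(00010000000) mod 2 = 0+0+0+1+0+0+0+0+0+0+0 mod 2 = 1
  c[7] = d·G[:,7] = (11111100110)·(00001111111) mod 2 = 0+0+0+0+1+1+0+0+1+1+0 mod 2 = 0
  c[8] = d·G[:,8] = (11111100110)·(00001000000) mod 2 = 0+0+0+0+1+0+0+0+0+0+0 mod 2 = 1
  c[9] = d·G[:,9] = (11111100110)·(00000100000) mod 2 = 0+0+0+0+0+1+0+0+0+0+0 mod 2 = 1
  c[10] = d·G[:,10] = (11111100110)·(00000010000) mod 2 = 0+0+0+0+0+0+0+0+0+0+0 mod 2 = 0
  c[11] = d·G[:,11] = (11111100110)·(00000001000) mod 2 = 0+0+0+0+0+0+0+0+0+0+0 mod 2 = 0
  c[12] = d·G[:,12] = (11111100110)·(00000000100) mod 2 = 0+0+0+0+0+0+0+0+1+0+0 mod 2 = 1
  c[13] = d·G[:,13] = (11111100110)·(00000000010) mod 2 = 0+0+0+0+0+0+0+0+0+1+0 mod 2 = 1
  c[14] = d·G[:,14] = (11111100110)·(00000000001) mod 2 = 0+0+0+0+0+0+0+0+0+0+0 mod 2 = 0
Codeword = 111111101100110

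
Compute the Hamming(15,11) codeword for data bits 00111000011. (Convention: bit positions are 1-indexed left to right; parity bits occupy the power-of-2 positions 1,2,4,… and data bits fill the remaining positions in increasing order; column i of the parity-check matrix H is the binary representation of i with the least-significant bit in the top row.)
Codeword c = d · G (mod 2), d = 00111000011:
  c[0] = d·G[:,0] = (00111000011)·(11011010101) mod 2 = 0+0+0+1+1+0+0+0+0+0+1 mod 2 = 1
  c[1] = d·G[:,1] = (00111000011)·(10110110011) mod 2 = 0+0+1+1+0+0+0+0+0+1+1 mod 2 = 0
  c[2] = d·G[:,2] = (00111000011)·(10000000000) mod 2 = 0+0+0+0+0+0+0+0+0+0+0 mod 2 = 0
  c[3] = d·G[:,3] = (00111000011)·(01110001111) mod 2 = 0+0+1+1+0+0+0+0+0+1+1 mod 2 = 0
  c[4] = d·G[:,4] = (00111000011)·(01000000000) mod 2 = 0+0+0+0+0+0+0+0+0+0+0 mod 2 = 0
  c[5] = d·G[:,5] = (00111000011)·(00100000000) mod 2 = 0+0+1+0+0+0+0+0+0+0+0 mod 2 = 1
  c[6] = d·G[:,6] = (00111000011)·(00010000000) mod 2 = 0+0+0+1+0+0+0+0+0+0+0 mod 2 = 1
  c[7] = d·G[:,7] = (00111000011)·(00001111111) mod 2 = 0+0+0+0+1+0+0+0+0+1+1 mod 2 = 1
  c[8] = d·G[:,8] = (00111000011)·(00001000000) mod 2 = 0+0+0+0+1+0+0+0+0+0+0 mod 2 = 1
  c[9] = d·G[:,9] = (00111000011)·(00000100000) mod 2 = 0+0+0+0+0+0+0+0+0+0+0 mod 2 = 0
  c[10] = d·G[:,10] = (00111000011)·(00000010000) mod 2 = 0+0+0+0+0+0+0+0+0+0+0 mod 2 = 0
  c[11] = d·G[:,11] = (00111000011)·(00000001000) mod 2 = 0+0+0+0+0+0+0+0+0+0+0 mod 2 = 0
  c[12] = d·G[:,12] = (00111000011)·(00000000100) mod 2 = 0+0+0+0+0+0+0+0+0+0+0 mod 2 = 0
  c[13] = d·G[:,13] = (00111000011)·(00000000010) mod 2 = 0+0+0+0+0+0+0+0+0+1+0 mod 2 = 1
  c[14] = d·G[:,14] = (00111000011)·(00000000001) mod 2 = 0+0+0+0+0+0+0+0+0+0+1 mod 2 = 1
Codeword = 100001111000011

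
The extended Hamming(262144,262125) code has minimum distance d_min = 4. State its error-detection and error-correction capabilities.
Detection only: up to d_min − 1 = 3 errors.
Correction: up to ⌊(d_min − 1)/2⌋ = ⌊3/2⌋ = 1 errors.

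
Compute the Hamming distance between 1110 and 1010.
XOR = 0100, count of 1s = 1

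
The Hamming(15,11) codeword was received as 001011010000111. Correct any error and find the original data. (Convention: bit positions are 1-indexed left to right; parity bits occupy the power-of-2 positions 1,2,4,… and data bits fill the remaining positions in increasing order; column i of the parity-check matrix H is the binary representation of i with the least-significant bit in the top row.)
Syndrome s = H · r^T (mod 2), r = 001011010000111:
  s[0] = (101010101010101)·(001011010000111) mod 2 = 0+0+1+0+1+0+0+0+0+0+0+0+1+0+1 mod 2 = 0
  s[1] = (011001100110011)·(001011010000111) mod 2 = 0+0+1+0+0+1+0+0+0+0+0+0+0+1+1 mod 2 = 0
  s[2] = (000111100001111)·(001011010000111) mod 2 = 0+0+0+0+1+1+0+0+0+0+0+0+1+1+1 mod 2 = 1
  s[3] = (000000011111111)·(001011010000111) mod 2 = 0+0+0+0+0+0+0+1+0+0+0+0+1+1+1 mod 2 = 0
Syndrome = 0010
Column 4 of H equals this syndrome → error at bit 4 (1-indexed).
Flip bit 4: 001011010000111 → 001111010000111
Extract data bits at positions {3,5,6,7,9,10,11,12,13,14,15}: 11100000111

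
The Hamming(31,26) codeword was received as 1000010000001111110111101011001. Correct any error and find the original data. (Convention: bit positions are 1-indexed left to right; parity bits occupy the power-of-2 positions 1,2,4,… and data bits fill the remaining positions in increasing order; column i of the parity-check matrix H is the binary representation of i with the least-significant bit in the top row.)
Syndrome s = H · r^T (mod 2), r = 1000010000001111110111101011001:
  s[0] = (1010101010101010101010101010101)·(1000010000001111110111101011001) mod 2 = 1+0+0+0+0+0+0+0+0+0+0+0+1+0+1+0+1+0+0+0+1+0+1+0+1+0+1+0+0+0+1 mod 2 = 1
  s[1] = (0110011001100110011001100110011)·(1000010000001111110111101011001) mod 2 = 0+0+0+0+0+1+0+0+0+0+0+0+0+1+1+0+0+1+0+0+0+1+1+0+0+0+1+0+0+0+1 mod 2 = 0
  s[2] = (0001111000011110000111100001111)·(1000010000001111110111101011001) mod 2 = 0+0+0+0+0+1+0+0+0+0+0+0+1+1+1+0+0+0+0+1+1+1+1+0+0+0+0+1+0+0+1 mod 2 = 0
  s[3] = (0000000111111110000000011111111)·(1000010000001111110111101011001) mod 2 = 0+0+0+0+0+0+0+0+0+0+0+0+1+1+1+0+0+0+0+0+0+0+0+0+1+0+1+1+0+0+1 mod 2 = 1
  s[4] = (0000000000000001111111111111111)·(1000010000001111110111101011001) mod 2 = 0+0+0+0+0+0+0+0+0+0+0+0+0+0+0+1+1+1+0+1+1+1+1+0+1+0+1+1+0+0+1 mod 2 = 1
Syndrome = 10011
Column 25 of H equals this syndrome → error at bit 25 (1-indexed).
Flip bit 25: 1000010000001111110111101011001 → 1000010000001111110111100011001
Extract data bits at positions {3,5,6,7,9,10,11,12,13,14,15,17,18,19,20,21,22,23,24,25,26,27,28,29,30,31}: 00100000111110111100011001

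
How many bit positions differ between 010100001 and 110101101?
XOR = 100001100, count of 1s = 3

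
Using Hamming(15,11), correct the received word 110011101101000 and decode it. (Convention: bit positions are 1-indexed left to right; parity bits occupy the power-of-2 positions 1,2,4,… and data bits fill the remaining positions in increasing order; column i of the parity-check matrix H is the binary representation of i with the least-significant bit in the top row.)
Syndrome s = H · r^T (mod 2), r = 110011101101000:
  s[0] = (101010101010101)·(110011101101000) mod 2 = 1+0+0+0+1+0+1+0+1+0+0+0+0+0+0 mod 2 = 0
  s[1] = (011001100110011)·(110011101101000) mod 2 = 0+1+0+0+0+1+1+0+0+1+0+0+0+0+0 mod 2 = 0
  s[2] = (000111100001111)·(110011101101000) mod 2 = 0+0+0+0+1+1+1+0+0+0+0+1+0+0+0 mod 2 = 0
  s[3] = (000000011111111)·(110011101101000) mod 2 = 0+0+0+0+0+0+0+0+1+1+0+1+0+0+0 mod 2 = 1
Syndrome = 0001
Column 8 of H equals this syndrome → error at bit 8 (1-indexed).
Flip bit 8: 110011101101000 → 110011111101000
Extract data bits at positions {3,5,6,7,9,10,11,12,13,14,15}: 01111101000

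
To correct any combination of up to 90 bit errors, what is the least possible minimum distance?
Correcting t errors requires d_min ≥ 2t + 1 = 2·90 + 1 = 181.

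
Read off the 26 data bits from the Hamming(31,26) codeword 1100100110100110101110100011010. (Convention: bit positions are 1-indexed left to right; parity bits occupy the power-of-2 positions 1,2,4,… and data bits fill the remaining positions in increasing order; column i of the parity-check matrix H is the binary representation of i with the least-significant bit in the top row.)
Parity bits occupy power-of-2 positions; data bits are at positions {3,5,6,7,9,10,11,12,13,14,15,17,18,19,20,21,22,23,24,25,26,27,28,29,30,31} (1-indexed).
Extract: c[3]=0 c[5]=1 c[6]=0 c[7]=0 c[9]=1 c[10]=0 c[11]=1 c[12]=0 c[13]=0 c[14]=1 c[15]=1 c[17]=1 c[18]=0 c[19]=1 c[20]=1 c[21]=1 c[22]=0 c[23]=1 c[24]=0 c[25]=0 c[26]=0 c[27]=1 c[28]=1 c[29]=0 c[30]=1 c[31]=0
Data = 01001010011101110100011010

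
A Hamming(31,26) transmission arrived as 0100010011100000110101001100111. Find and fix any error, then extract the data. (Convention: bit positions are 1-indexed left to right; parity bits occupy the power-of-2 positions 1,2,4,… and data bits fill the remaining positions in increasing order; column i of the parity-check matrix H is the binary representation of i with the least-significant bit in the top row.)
Syndrome s = H · r^T (mod 2), r = 0100010011100000110101001100111:
  s[0] = (1010101010101010101010101010101)·(0100010011100000110101001100111) mod 2 = 0+0+0+0+0+0+0+0+1+0+1+0+0+0+0+0+1+0+0+0+0+0+0+0+1+0+0+0+1+0+1 mod 2 = 0
  s[1] = (0110011001100110011001100110011)·(0100010011100000110101001100111) mod 2 = 0+1+0+0+0+1+0+0+0+1+1+0+0+0+0+0+0+1+0+0+0+1+0+0+0+1+0+0+0+1+1 mod 2 = 1
  s[2] = (0001111000011110000111100001111)·(0100010011100000110101001100111) mod 2 = 0+0+0+0+0+1+0+0+0+0+0+0+0+0+0+0+0+0+0+1+0+1+0+0+0+0+0+0+1+1+1 mod 2 = 0
  s[3] = (0000000111111110000000011111111)·(0100010011100000110101001100111) mod 2 = 0+0+0+0+0+0+0+0+1+1+1+0+0+0+0+0+0+0+0+0+0+0+0+0+1+1+0+0+1+1+1 mod 2 = 0
  s[4] = (0000000000000001111111111111111)·(0100010011100000110101001100111) mod 2 = 0+0+0+0+0+0+0+0+0+0+0+0+0+0+0+0+1+1+0+1+0+1+0+0+1+1+0+0+1+1+1 mod 2 = 1
Syndrome = 01001
Column 18 of H equals this syndrome → error at bit 18 (1-indexed).
Flip bit 18: 0100010011100000110101001100111 → 0100010011100000100101001100111
Extract data bits at positions {3,5,6,7,9,10,11,12,13,14,15,17,18,19,20,21,22,23,24,25,26,27,28,29,30,31}: 00101110000100101001100111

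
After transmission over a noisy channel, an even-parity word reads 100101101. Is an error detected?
Sum of received bits: 1+0+0+1+0+1+1+0+1 = 5; 5 mod 2 = 1. Result is 1 ≠ 0 → error detected.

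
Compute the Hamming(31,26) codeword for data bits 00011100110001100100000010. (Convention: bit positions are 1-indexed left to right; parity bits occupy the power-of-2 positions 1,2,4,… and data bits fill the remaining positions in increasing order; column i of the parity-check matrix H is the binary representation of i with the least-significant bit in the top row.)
Codeword c = d · G (mod 2), d = 00011100110001100100000010:
  c[0] = d·G[:,0] = (00011100110001100100000010)·(11011010101101010101010101) mod 2 = 0+0+0+1+1+0+0+0+1+0+0+0+0+1+0+0+0+1+0+0+0+0+0+0+0+0 mod 2 = 1
  c[1] = d·G[:,1] = (00011100110001100100000010)·(10110110011011001100110011) mod 2 = 0+0+0+1+0+1+0+0+0+1+0+0+0+1+0+0+0+1+0+0+0+0+0+0+1+0 mod 2 = 0
  c[2] = d·G[:,2] = (00011100110001100100000010)·(10000000000000000000000000) mod 2 = 0+0+0+0+0+0+0+0+0+0+0+0+0+0+0+0+0+0+0+0+0+0+0+0+0+0 mod 2 = 0
  c[3] = d·G[:,3] = (00011100110001100100000010)·(01110001111000111100001111) mod 2 = 0+0+0+1+0+0+0+0+1+1+0+0+0+0+1+0+0+1+0+0+0+0+0+0+1+0 mod 2 = 0
  c[4] = d·G[:,4] = (00011100110001100100000010)·(01000000000000000000000000) mod 2 = 0+0+0+0+0+0+0+0+0+0+0+0+0+0+0+0+0+0+0+0+0+0+0+0+0+0 mod 2 = 0
  c[5] = d·G[:,5] = (00011100110001100100000010)·(00100000000000000000000000) mod 2 = 0+0+0+0+0+0+0+0+0+0+0+0+0+0+0+0+0+0+0+0+0+0+0+0+0+0 mod 2 = 0
  c[6] = d·G[:,6] = (00011100110001100100000010)·(00010000000000000000000000) mod 2 = 0+0+0+1+0+0+0+0+0+0+0+0+0+0+0+0+0+0+0+0+0+0+0+0+0+0 mod 2 = 1
  c[7] = d·G[:,7] = (00011100110001100100000010)·(00001111111000000011111111) mod 2 = 0+0+0+0+1+1+0+0+1+1+0+0+0+0+0+0+0+0+0+0+0+0+0+0+1+0 mod 2 = 1
  c[8] = d·G[:,8] = (00011100110001100100000010)·(00001000000000000000000000) mod 2 = 0+0+0+0+1+0+0+0+0+0+0+0+0+0+0+0+0+0+0+0+0+0+0+0+0+0 mod 2 = 1
  c[9] = d·G[:,9] = (00011100110001100100000010)·(00000100000000000000000000) mod 2 = 0+0+0+0+0+1+0+0+0+0+0+0+0+0+0+0+0+0+0+0+0+0+0+0+0+0 mod 2 = 1
  c[10] = d·G[:,10] = (00011100110001100100000010)·(00000010000000000000000000) mod 2 = 0+0+0+0+0+0+0+0+0+0+0+0+0+0+0+0+0+0+0+0+0+0+0+0+0+0 mod 2 = 0
  c[11] = d·G[:,11] = (00011100110001100100000010)·(00000001000000000000000000) mod 2 = 0+0+0+0+0+0+0+0+0+0+0+0+0+0+0+0+0+0+0+0+0+0+0+0+0+0 mod 2 = 0
  c[12] = d·G[:,12] = (00011100110001100100000010)·(00000000100000000000000000) mod 2 = 0+0+0+0+0+0+0+0+1+0+0+0+0+0+0+0+0+0+0+0+0+0+0+0+0+0 mod 2 = 1
  c[13] = d·G[:,13] = (00011100110001100100000010)·(00000000010000000000000000) mod 2 = 0+0+0+0+0+0+0+0+0+1+0+0+0+0+0+0+0+0+0+0+0+0+0+0+0+0 mod 2 = 1
  c[14] = d·G[:,14] = (00011100110001100100000010)·(00000000001000000000000000) mod 2 = 0+0+0+0+0+0+0+0+0+0+0+0+0+0+0+0+0+0+0+0+0+0+0+0+0+0 mod 2 = 0
  c[15] = d·G[:,15] = (00011100110001100100000010)·(00000000000111111111111111) mod 2 = 0+0+0+0+0+0+0+0+0+0+0+0+0+1+1+0+0+1+0+0+0+0+0+0+1+0 mod 2 = 0
  c[16] = d·G[:,16] = (00011100110001100100000010)·(00000000000100000000000000) mod 2 = 0+0+0+0+0+0+0+0+0+0+0+0+0+0+0+0+0+0+0+0+0+0+0+0+0+0 mod 2 = 0
  c[17] = d·G[:,17] = (00011100110001100100000010)·(00000000000010000000000000) mod 2 = 0+0+0+0+0+0+0+0+0+0+0+0+0+0+0+0+0+0+0+0+0+0+0+0+0+0 mod 2 = 0
  c[18] = d·G[:,18] = (00011100110001100100000010)·(00000000000001000000000000) mod 2 = 0+0+0+0+0+0+0+0+0+0+0+0+0+1+0+0+0+0+0+0+0+0+0+0+0+0 mod 2 = 1
  c[19] = d·G[:,19] = (00011100110001100100000010)·(00000000000000100000000000) mod 2 = 0+0+0+0+0+0+0+0+0+0+0+0+0+0+1+0+0+0+0+0+0+0+0+0+0+0 mod 2 = 1
  c[20] = d·G[:,20] = (00011100110001100100000010)·(00000000000000010000000000) mod 2 = 0+0+0+0+0+0+0+0+0+0+0+0+0+0+0+0+0+0+0+0+0+0+0+0+0+0 mod 2 = 0
  c[21] = d·G[:,21] = (00011100110001100100000010)·(00000000000000001000000000) mod 2 = 0+0+0+0+0+0+0+0+0+0+0+0+0+0+0+0+0+0+0+0+0+0+0+0+0+0 mod 2 = 0
  c[22] = d·G[:,22] = (00011100110001100100000010)·(00000000000000000100000000) mod 2 = 0+0+0+0+0+0+0+0+0+0+0+0+0+0+0+0+0+1+0+0+0+0+0+0+0+0 mod 2 = 1
  c[23] = d·G[:,23] = (00011100110001100100000010)·(00000000000000000010000000) mod 2 = 0+0+0+0+0+0+0+0+0+0+0+0+0+0+0+0+0+0+0+0+0+0+0+0+0+0 mod 2 = 0
  c[24] = d·G[:,24] = (00011100110001100100000010)·(00000000000000000001000000) mod 2 = 0+0+0+0+0+0+0+0+0+0+0+0+0+0+0+0+0+0+0+0+0+0+0+0+0+0 mod 2 = 0
  c[25] = d·G[:,25] = (00011100110001100100000010)·(00000000000000000000100000) mod 2 = 0+0+0+0+0+0+0+0+0+0+0+0+0+0+0+0+0+0+0+0+0+0+0+0+0+0 mod 2 = 0
  c[26] = d·G[:,26] = (00011100110001100100000010)·(00000000000000000000010000) mod 2 = 0+0+0+0+0+0+0+0+0+0+0+0+0+0+0+0+0+0+0+0+0+0+0+0+0+0 mod 2 = 0
  c[27] = d·G[:,27] = (00011100110001100100000010)·(00000000000000000000001000) mod 2 = 0+0+0+0+0+0+0+0+0+0+0+0+0+0+0+0+0+0+0+0+0+0+0+0+0+0 mod 2 = 0
  c[28] = d·G[:,28] = (00011100110001100100000010)·(00000000000000000000000100) mod 2 = 0+0+0+0+0+0+0+0+0+0+0+0+0+0+0+0+0+0+0+0+0+0+0+0+0+0 mod 2 = 0
  c[29] = d·G[:,29] = (00011100110001100100000010)·(00000000000000000000000010) mod 2 = 0+0+0+0+0+0+0+0+0+0+0+0+0+0+0+0+0+0+0+0+0+0+0+0+1+0 mod 2 = 1
  c[30] = d·G[:,30] = (00011100110001100100000010)·(00000000000000000000000001) mod 2 = 0+0+0+0+0+0+0+0+0+0+0+0+0+0+0+0+0+0+0+0+0+0+0+0+0+0 mod 2 = 0
Codeword = 1000001111001100001100100000010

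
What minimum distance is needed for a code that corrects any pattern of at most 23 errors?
Correcting t errors requires d_min ≥ 2t + 1 = 2·23 + 1 = 47.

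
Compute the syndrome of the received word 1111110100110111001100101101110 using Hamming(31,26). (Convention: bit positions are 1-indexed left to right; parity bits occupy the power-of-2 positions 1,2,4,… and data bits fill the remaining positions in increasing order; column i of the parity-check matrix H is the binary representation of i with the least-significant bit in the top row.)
Syndrome s = H · r^T (mod 2), r = 1111110100110111001100101101110:
  s[0] = (1010101010101010101010101010101)·(1111110100110111001100101101110) mod 2 = 1+0+1+0+1+0+0+0+0+0+1+0+0+0+1+0+0+0+1+0+0+0+1+0+1+0+0+0+1+0+0 mod 2 = 1
  s[1] = (0110011001100110011001100110011)·(1111110100110111001100101101110) mod 2 = 0+1+1+0+0+1+0+0+0+0+1+0+0+1+1+0+0+0+1+0+0+0+1+0+0+1+0+0+0+1+0 mod 2 = 0
  s[2] = (0001111000011110000111100001111)·(1111110100110111001100101101110) mod 2 = 0+0+0+1+1+1+0+0+0+0+0+1+0+1+1+0+0+0+0+1+0+0+1+0+0+0+0+1+1+1+0 mod 2 = 1
  s[3] = (0000000111111110000000011111111)·(1111110100110111001100101101110) mod 2 = 0+0+0+0+0+0+0+1+0+0+1+1+0+1+1+0+0+0+0+0+0+0+0+0+1+1+0+1+1+1+0 mod 2 = 0
  s[4] = (0000000000000001111111111111111)·(1111110100110111001100101101110) mod 2 = 0+0+0+0+0+0+0+0+0+0+0+0+0+0+0+1+0+0+1+1+0+0+1+0+1+1+0+1+1+1+0 mod 2 = 1
Syndrome = 10101
Non-zero syndrome: error at position 21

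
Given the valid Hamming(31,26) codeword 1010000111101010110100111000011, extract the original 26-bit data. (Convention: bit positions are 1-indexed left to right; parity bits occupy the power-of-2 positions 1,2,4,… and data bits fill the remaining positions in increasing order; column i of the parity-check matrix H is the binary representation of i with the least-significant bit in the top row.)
Parity bits occupy power-of-2 positions; data bits are at positions {3,5,6,7,9,10,11,12,13,14,15,17,18,19,20,21,22,23,24,25,26,27,28,29,30,31} (1-indexed).
Extract: c[3]=1 c[5]=0 c[6]=0 c[7]=0 c[9]=1 c[10]=1 c[11]=1 c[12]=0 c[13]=1 c[14]=0 c[15]=1 c[17]=1 c[18]=1 c[19]=0 c[20]=1 c[21]=0 c[22]=0 c[23]=1 c[24]=1 c[25]=1 c[26]=0 c[27]=0 c[28]=0 c[29]=0 c[30]=1 c[31]=1
Data = 10001110101110100111000011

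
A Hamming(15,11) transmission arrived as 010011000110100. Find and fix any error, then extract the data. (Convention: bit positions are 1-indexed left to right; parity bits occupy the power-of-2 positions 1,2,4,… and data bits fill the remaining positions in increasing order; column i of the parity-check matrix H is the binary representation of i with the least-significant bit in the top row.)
Syndrome s = H · r^T (mod 2), r = 010011000110100:
  s[0] = (101010101010101)·(010011000110100) mod 2 = 0+0+0+0+1+0+0+0+0+0+1+0+1+0+0 mod 2 = 1
  s[1] = (011001100110011)·(010011000110100) mod 2 = 0+1+0+0+0+1+0+0+0+1+1+0+0+0+0 mod 2 = 0
  s[2] = (000111100001111)·(010011000110100) mod 2 = 0+0+0+0+1+1+0+0+0+0+0+0+1+0+0 mod 2 = 1
  s[3] = (000000011111111)·(010011000110100) mod 2 = 0+0+0+0+0+0+0+0+0+1+1+0+1+0+0 mod 2 = 1
Syndrome = 1011
Column 13 of H equals this syndrome → error at bit 13 (1-indexed).
Flip bit 13: 010011000110100 → 010011000110000
Extract data bits at positions {3,5,6,7,9,10,11,12,13,14,15}: 01100110000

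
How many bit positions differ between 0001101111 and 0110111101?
XOR = 0111010010, count of 1s = 5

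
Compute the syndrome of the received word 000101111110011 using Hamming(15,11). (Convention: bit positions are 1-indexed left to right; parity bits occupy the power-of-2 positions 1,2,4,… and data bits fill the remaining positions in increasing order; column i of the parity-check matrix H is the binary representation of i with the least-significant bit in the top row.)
Syndrome s = H · r^T (mod 2), r = 000101111110011:
  s[0] = (101010101010101)·(000101111110011) mod 2 = 0+0+0+0+0+0+1+0+1+0+1+0+0+0+1 mod 2 = 0
  s[1] = (011001100110011)·(000101111110011) mod 2 = 0+0+0+0+0+1+1+0+0+1+1+0+0+1+1 mod 2 = 0
  s[2] = (000111100001111)·(000101111110011) mod 2 = 0+0+0+1+0+1+1+0+0+0+0+0+0+1+1 mod 2 = 1
  s[3] = (000000011111111)·(000101111110011) mod 2 = 0+0+0+0+0+0+0+1+1+1+1+0+0+1+1 mod 2 = 0
Syndrome = 0010
Non-zero syndrome: error at position 4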